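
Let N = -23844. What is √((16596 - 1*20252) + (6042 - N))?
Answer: √26230 ≈ 161.96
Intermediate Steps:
√((16596 - 1*20252) + (6042 - N)) = √((16596 - 1*20252) + (6042 - 1*(-23844))) = √((16596 - 20252) + (6042 + 23844)) = √(-3656 + 29886) = √26230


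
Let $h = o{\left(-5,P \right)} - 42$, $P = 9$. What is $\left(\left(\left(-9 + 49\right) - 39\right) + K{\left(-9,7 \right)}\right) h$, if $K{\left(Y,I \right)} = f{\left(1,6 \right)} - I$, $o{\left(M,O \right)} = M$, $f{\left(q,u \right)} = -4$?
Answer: $470$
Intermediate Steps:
$h = -47$ ($h = -5 - 42 = -47$)
$K{\left(Y,I \right)} = -4 - I$
$\left(\left(\left(-9 + 49\right) - 39\right) + K{\left(-9,7 \right)}\right) h = \left(\left(\left(-9 + 49\right) - 39\right) - 11\right) \left(-47\right) = \left(\left(40 - 39\right) - 11\right) \left(-47\right) = \left(1 - 11\right) \left(-47\right) = \left(-10\right) \left(-47\right) = 470$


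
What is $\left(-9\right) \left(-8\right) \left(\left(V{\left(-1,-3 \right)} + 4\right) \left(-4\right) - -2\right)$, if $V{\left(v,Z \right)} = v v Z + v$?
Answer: $144$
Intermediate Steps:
$V{\left(v,Z \right)} = v + Z v^{2}$ ($V{\left(v,Z \right)} = v^{2} Z + v = Z v^{2} + v = v + Z v^{2}$)
$\left(-9\right) \left(-8\right) \left(\left(V{\left(-1,-3 \right)} + 4\right) \left(-4\right) - -2\right) = \left(-9\right) \left(-8\right) \left(\left(- (1 - -3) + 4\right) \left(-4\right) - -2\right) = 72 \left(\left(- (1 + 3) + 4\right) \left(-4\right) + 2\right) = 72 \left(\left(\left(-1\right) 4 + 4\right) \left(-4\right) + 2\right) = 72 \left(\left(-4 + 4\right) \left(-4\right) + 2\right) = 72 \left(0 \left(-4\right) + 2\right) = 72 \left(0 + 2\right) = 72 \cdot 2 = 144$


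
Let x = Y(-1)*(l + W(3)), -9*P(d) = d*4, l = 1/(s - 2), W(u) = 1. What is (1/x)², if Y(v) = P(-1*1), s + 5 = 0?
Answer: 441/64 ≈ 6.8906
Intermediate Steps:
s = -5 (s = -5 + 0 = -5)
l = -⅐ (l = 1/(-5 - 2) = 1/(-7) = -⅐ ≈ -0.14286)
P(d) = -4*d/9 (P(d) = -d*4/9 = -4*d/9)
Y(v) = 4/9 (Y(v) = -(-4)/9 = -4/9*(-1) = 4/9)
x = 8/21 (x = 4*(-⅐ + 1)/9 = (4/9)*(6/7) = 8/21 ≈ 0.38095)
(1/x)² = (1/(8/21))² = (21/8)² = 441/64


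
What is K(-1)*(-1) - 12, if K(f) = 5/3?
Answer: -41/3 ≈ -13.667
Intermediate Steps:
K(f) = 5/3 (K(f) = 5*(⅓) = 5/3)
K(-1)*(-1) - 12 = (5/3)*(-1) - 12 = -5/3 - 12 = -41/3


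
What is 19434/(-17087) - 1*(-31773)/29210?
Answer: -24761889/499111270 ≈ -0.049612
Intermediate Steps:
19434/(-17087) - 1*(-31773)/29210 = 19434*(-1/17087) + 31773*(1/29210) = -19434/17087 + 31773/29210 = -24761889/499111270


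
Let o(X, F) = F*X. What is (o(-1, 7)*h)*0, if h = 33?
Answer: 0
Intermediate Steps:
(o(-1, 7)*h)*0 = ((7*(-1))*33)*0 = -7*33*0 = -231*0 = 0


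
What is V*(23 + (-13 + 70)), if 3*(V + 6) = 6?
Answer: -320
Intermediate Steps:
V = -4 (V = -6 + (⅓)*6 = -6 + 2 = -4)
V*(23 + (-13 + 70)) = -4*(23 + (-13 + 70)) = -4*(23 + 57) = -4*80 = -320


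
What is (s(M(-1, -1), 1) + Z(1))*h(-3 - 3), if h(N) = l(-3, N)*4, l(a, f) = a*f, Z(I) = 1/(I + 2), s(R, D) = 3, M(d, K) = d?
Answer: 240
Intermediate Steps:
Z(I) = 1/(2 + I)
h(N) = -12*N (h(N) = -3*N*4 = -12*N)
(s(M(-1, -1), 1) + Z(1))*h(-3 - 3) = (3 + 1/(2 + 1))*(-12*(-3 - 3)) = (3 + 1/3)*(-12*(-6)) = (3 + ⅓)*72 = (10/3)*72 = 240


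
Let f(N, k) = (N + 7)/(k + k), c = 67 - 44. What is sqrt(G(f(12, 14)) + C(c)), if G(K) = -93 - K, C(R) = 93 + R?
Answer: 25*sqrt(7)/14 ≈ 4.7246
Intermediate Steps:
c = 23
f(N, k) = (7 + N)/(2*k) (f(N, k) = (7 + N)/((2*k)) = (7 + N)*(1/(2*k)) = (7 + N)/(2*k))
sqrt(G(f(12, 14)) + C(c)) = sqrt((-93 - (7 + 12)/(2*14)) + (93 + 23)) = sqrt((-93 - 19/(2*14)) + 116) = sqrt((-93 - 1*19/28) + 116) = sqrt((-93 - 19/28) + 116) = sqrt(-2623/28 + 116) = sqrt(625/28) = 25*sqrt(7)/14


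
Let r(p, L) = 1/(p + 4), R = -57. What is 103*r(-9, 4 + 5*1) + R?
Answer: -388/5 ≈ -77.600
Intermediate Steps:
r(p, L) = 1/(4 + p)
103*r(-9, 4 + 5*1) + R = 103/(4 - 9) - 57 = 103/(-5) - 57 = 103*(-1/5) - 57 = -103/5 - 57 = -388/5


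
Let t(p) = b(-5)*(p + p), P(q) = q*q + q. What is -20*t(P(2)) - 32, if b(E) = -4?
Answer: 928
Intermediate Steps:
P(q) = q + q² (P(q) = q² + q = q + q²)
t(p) = -8*p (t(p) = -4*(p + p) = -8*p)
-20*t(P(2)) - 32 = -(-160)*2*(1 + 2) - 32 = -(-160)*2*3 - 32 = -(-160)*6 - 32 = -20*(-48) - 32 = 960 - 32 = 928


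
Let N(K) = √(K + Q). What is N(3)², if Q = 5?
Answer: 8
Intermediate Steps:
N(K) = √(5 + K) (N(K) = √(K + 5) = √(5 + K))
N(3)² = (√(5 + 3))² = (√8)² = (2*√2)² = 8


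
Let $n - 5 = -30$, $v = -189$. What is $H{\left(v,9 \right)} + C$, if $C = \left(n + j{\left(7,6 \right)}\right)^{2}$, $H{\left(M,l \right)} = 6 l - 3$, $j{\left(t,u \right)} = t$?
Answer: $375$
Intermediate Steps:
$n = -25$ ($n = 5 - 30 = -25$)
$H{\left(M,l \right)} = -3 + 6 l$
$C = 324$ ($C = \left(-25 + 7\right)^{2} = \left(-18\right)^{2} = 324$)
$H{\left(v,9 \right)} + C = \left(-3 + 6 \cdot 9\right) + 324 = \left(-3 + 54\right) + 324 = 51 + 324 = 375$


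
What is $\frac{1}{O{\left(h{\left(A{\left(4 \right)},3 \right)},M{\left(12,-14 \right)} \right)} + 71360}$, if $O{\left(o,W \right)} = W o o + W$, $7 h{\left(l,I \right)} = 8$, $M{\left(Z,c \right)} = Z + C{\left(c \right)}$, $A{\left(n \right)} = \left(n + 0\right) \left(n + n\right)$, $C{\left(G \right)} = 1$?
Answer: $\frac{49}{3498109} \approx 1.4008 \cdot 10^{-5}$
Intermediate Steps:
$A{\left(n \right)} = 2 n^{2}$ ($A{\left(n \right)} = n 2 n = 2 n^{2}$)
$M{\left(Z,c \right)} = 1 + Z$ ($M{\left(Z,c \right)} = Z + 1 = 1 + Z$)
$h{\left(l,I \right)} = \frac{8}{7}$ ($h{\left(l,I \right)} = \frac{1}{7} \cdot 8 = \frac{8}{7}$)
$O{\left(o,W \right)} = W + W o^{2}$ ($O{\left(o,W \right)} = W o^{2} + W = W + W o^{2}$)
$\frac{1}{O{\left(h{\left(A{\left(4 \right)},3 \right)},M{\left(12,-14 \right)} \right)} + 71360} = \frac{1}{\left(1 + 12\right) \left(1 + \left(\frac{8}{7}\right)^{2}\right) + 71360} = \frac{1}{13 \left(1 + \frac{64}{49}\right) + 71360} = \frac{1}{13 \cdot \frac{113}{49} + 71360} = \frac{1}{\frac{1469}{49} + 71360} = \frac{1}{\frac{3498109}{49}} = \frac{49}{3498109}$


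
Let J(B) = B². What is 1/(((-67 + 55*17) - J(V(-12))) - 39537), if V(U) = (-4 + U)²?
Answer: -1/104205 ≈ -9.5965e-6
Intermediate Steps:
1/(((-67 + 55*17) - J(V(-12))) - 39537) = 1/(((-67 + 55*17) - ((-4 - 12)²)²) - 39537) = 1/(((-67 + 935) - ((-16)²)²) - 39537) = 1/((868 - 1*256²) - 39537) = 1/((868 - 1*65536) - 39537) = 1/((868 - 65536) - 39537) = 1/(-64668 - 39537) = 1/(-104205) = -1/104205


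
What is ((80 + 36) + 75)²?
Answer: 36481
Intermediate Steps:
((80 + 36) + 75)² = (116 + 75)² = 191² = 36481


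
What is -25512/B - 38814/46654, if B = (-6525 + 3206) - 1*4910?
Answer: 145139407/63985961 ≈ 2.2683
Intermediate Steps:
B = -8229 (B = -3319 - 4910 = -8229)
-25512/B - 38814/46654 = -25512/(-8229) - 38814/46654 = -25512*(-1/8229) - 38814*1/46654 = 8504/2743 - 19407/23327 = 145139407/63985961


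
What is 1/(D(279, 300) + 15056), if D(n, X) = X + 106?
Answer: 1/15462 ≈ 6.4675e-5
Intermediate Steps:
D(n, X) = 106 + X
1/(D(279, 300) + 15056) = 1/((106 + 300) + 15056) = 1/(406 + 15056) = 1/15462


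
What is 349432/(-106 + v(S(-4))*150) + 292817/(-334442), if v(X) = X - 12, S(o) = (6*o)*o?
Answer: 56603140673/2089259174 ≈ 27.092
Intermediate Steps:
S(o) = 6*o²
v(X) = -12 + X
349432/(-106 + v(S(-4))*150) + 292817/(-334442) = 349432/(-106 + (-12 + 6*(-4)²)*150) + 292817/(-334442) = 349432/(-106 + (-12 + 6*16)*150) + 292817*(-1/334442) = 349432/(-106 + (-12 + 96)*150) - 292817/334442 = 349432/(-106 + 84*150) - 292817/334442 = 349432/(-106 + 12600) - 292817/334442 = 349432/12494 - 292817/334442 = 349432*(1/12494) - 292817/334442 = 174716/6247 - 292817/334442 = 56603140673/2089259174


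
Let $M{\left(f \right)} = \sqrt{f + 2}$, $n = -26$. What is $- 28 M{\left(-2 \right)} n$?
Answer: $0$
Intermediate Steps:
$M{\left(f \right)} = \sqrt{2 + f}$
$- 28 M{\left(-2 \right)} n = - 28 \sqrt{2 - 2} \left(-26\right) = - 28 \sqrt{0} \left(-26\right) = \left(-28\right) 0 \left(-26\right) = 0 \left(-26\right) = 0$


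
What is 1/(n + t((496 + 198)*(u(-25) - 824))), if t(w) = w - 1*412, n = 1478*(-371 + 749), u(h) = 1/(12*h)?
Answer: -150/2037947 ≈ -7.3603e-5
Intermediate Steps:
u(h) = 1/(12*h)
n = 558684 (n = 1478*378 = 558684)
t(w) = -412 + w (t(w) = w - 412 = -412 + w)
1/(n + t((496 + 198)*(u(-25) - 824))) = 1/(558684 + (-412 + (496 + 198)*((1/12)/(-25) - 824))) = 1/(558684 + (-412 + 694*((1/12)*(-1/25) - 824))) = 1/(558684 + (-412 + 694*(-1/300 - 824))) = 1/(558684 + (-412 + 694*(-247201/300))) = 1/(558684 + (-412 - 85778747/150)) = 1/(558684 - 85840547/150) = 1/(-2037947/150) = -150/2037947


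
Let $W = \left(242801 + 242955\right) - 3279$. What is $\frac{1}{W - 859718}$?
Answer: $- \frac{1}{377241} \approx -2.6508 \cdot 10^{-6}$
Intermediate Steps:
$W = 482477$ ($W = 485756 - 3279 = 482477$)
$\frac{1}{W - 859718} = \frac{1}{482477 - 859718} = \frac{1}{-377241} = - \frac{1}{377241}$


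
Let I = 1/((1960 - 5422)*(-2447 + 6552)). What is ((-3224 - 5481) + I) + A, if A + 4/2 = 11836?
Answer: 44467814789/14211510 ≈ 3129.0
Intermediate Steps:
A = 11834 (A = -2 + 11836 = 11834)
I = -1/14211510 (I = 1/(-3462*4105) = 1/(-14211510) = -1/14211510 ≈ -7.0365e-8)
((-3224 - 5481) + I) + A = ((-3224 - 5481) - 1/14211510) + 11834 = (-8705 - 1/14211510) + 11834 = -123711194551/14211510 + 11834 = 44467814789/14211510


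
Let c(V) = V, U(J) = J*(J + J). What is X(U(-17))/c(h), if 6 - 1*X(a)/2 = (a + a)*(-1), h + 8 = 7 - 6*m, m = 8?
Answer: -332/7 ≈ -47.429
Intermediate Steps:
U(J) = 2*J² (U(J) = J*(2*J) = 2*J²)
h = -49 (h = -8 + (7 - 6*8) = -8 + (7 - 48) = -8 - 41 = -49)
X(a) = 12 + 4*a (X(a) = 12 - 2*(a + a)*(-1) = 12 - 2*2*a*(-1) = 12 - (-4)*a = 12 + 4*a)
X(U(-17))/c(h) = (12 + 4*(2*(-17)²))/(-49) = (12 + 4*(2*289))*(-1/49) = (12 + 4*578)*(-1/49) = (12 + 2312)*(-1/49) = 2324*(-1/49) = -332/7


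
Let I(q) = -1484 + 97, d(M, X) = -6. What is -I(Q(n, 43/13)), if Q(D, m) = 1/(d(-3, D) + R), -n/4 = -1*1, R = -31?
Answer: 1387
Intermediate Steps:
n = 4 (n = -(-4) = -4*(-1) = 4)
Q(D, m) = -1/37 (Q(D, m) = 1/(-6 - 31) = 1/(-37) = -1/37)
I(q) = -1387
-I(Q(n, 43/13)) = -1*(-1387) = 1387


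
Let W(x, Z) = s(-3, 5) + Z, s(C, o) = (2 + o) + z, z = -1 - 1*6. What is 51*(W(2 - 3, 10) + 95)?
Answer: 5355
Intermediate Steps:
z = -7 (z = -1 - 6 = -7)
s(C, o) = -5 + o (s(C, o) = (2 + o) - 7 = -5 + o)
W(x, Z) = Z (W(x, Z) = (-5 + 5) + Z = 0 + Z = Z)
51*(W(2 - 3, 10) + 95) = 51*(10 + 95) = 51*105 = 5355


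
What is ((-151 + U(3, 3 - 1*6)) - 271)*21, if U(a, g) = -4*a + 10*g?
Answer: -9744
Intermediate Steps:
((-151 + U(3, 3 - 1*6)) - 271)*21 = ((-151 + (-4*3 + 10*(3 - 1*6))) - 271)*21 = ((-151 + (-12 + 10*(3 - 6))) - 271)*21 = ((-151 + (-12 + 10*(-3))) - 271)*21 = ((-151 + (-12 - 30)) - 271)*21 = ((-151 - 42) - 271)*21 = (-193 - 271)*21 = -464*21 = -9744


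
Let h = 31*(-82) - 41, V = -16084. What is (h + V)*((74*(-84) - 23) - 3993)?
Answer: 191000744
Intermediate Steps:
h = -2583 (h = -2542 - 41 = -2583)
(h + V)*((74*(-84) - 23) - 3993) = (-2583 - 16084)*((74*(-84) - 23) - 3993) = -18667*((-6216 - 23) - 3993) = -18667*(-6239 - 3993) = -18667*(-10232) = 191000744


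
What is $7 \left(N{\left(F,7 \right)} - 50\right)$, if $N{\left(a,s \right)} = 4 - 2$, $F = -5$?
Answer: $-336$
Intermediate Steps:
$N{\left(a,s \right)} = 2$
$7 \left(N{\left(F,7 \right)} - 50\right) = 7 \left(2 - 50\right) = 7 \left(-48\right) = -336$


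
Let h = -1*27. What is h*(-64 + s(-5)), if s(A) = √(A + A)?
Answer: 1728 - 27*I*√10 ≈ 1728.0 - 85.381*I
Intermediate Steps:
s(A) = √2*√A (s(A) = √(2*A) = √2*√A)
h = -27
h*(-64 + s(-5)) = -27*(-64 + √2*√(-5)) = -27*(-64 + √2*(I*√5)) = -27*(-64 + I*√10) = 1728 - 27*I*√10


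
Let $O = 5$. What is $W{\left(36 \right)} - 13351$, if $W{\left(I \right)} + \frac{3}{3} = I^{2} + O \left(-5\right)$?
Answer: $-12081$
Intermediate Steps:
$W{\left(I \right)} = -26 + I^{2}$ ($W{\left(I \right)} = -1 + \left(I^{2} + 5 \left(-5\right)\right) = -1 + \left(I^{2} - 25\right) = -1 + \left(-25 + I^{2}\right) = -26 + I^{2}$)
$W{\left(36 \right)} - 13351 = \left(-26 + 36^{2}\right) - 13351 = \left(-26 + 1296\right) - 13351 = 1270 - 13351 = -12081$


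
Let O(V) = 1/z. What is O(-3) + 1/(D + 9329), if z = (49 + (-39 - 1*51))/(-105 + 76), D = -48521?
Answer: 1136527/1606872 ≈ 0.70729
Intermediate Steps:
z = 41/29 (z = (49 + (-39 - 51))/(-29) = (49 - 90)*(-1/29) = -41*(-1/29) = 41/29 ≈ 1.4138)
O(V) = 29/41 (O(V) = 1/(41/29) = 29/41)
O(-3) + 1/(D + 9329) = 29/41 + 1/(-48521 + 9329) = 29/41 + 1/(-39192) = 29/41 - 1/39192 = 1136527/1606872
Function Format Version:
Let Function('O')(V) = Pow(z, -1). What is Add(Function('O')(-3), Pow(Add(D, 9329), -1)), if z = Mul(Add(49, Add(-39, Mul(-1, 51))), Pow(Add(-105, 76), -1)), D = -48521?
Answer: Rational(1136527, 1606872) ≈ 0.70729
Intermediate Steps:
z = Rational(41, 29) (z = Mul(Add(49, Add(-39, -51)), Pow(-29, -1)) = Mul(Add(49, -90), Rational(-1, 29)) = Mul(-41, Rational(-1, 29)) = Rational(41, 29) ≈ 1.4138)
Function('O')(V) = Rational(29, 41) (Function('O')(V) = Pow(Rational(41, 29), -1) = Rational(29, 41))
Add(Function('O')(-3), Pow(Add(D, 9329), -1)) = Add(Rational(29, 41), Pow(Add(-48521, 9329), -1)) = Add(Rational(29, 41), Pow(-39192, -1)) = Add(Rational(29, 41), Rational(-1, 39192)) = Rational(1136527, 1606872)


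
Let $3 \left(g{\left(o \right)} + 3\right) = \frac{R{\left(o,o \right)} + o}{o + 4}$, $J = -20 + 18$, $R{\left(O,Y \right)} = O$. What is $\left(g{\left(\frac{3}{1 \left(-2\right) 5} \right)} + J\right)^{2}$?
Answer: $\frac{34969}{1369} \approx 25.543$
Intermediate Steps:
$J = -2$
$g{\left(o \right)} = -3 + \frac{2 o}{3 \left(4 + o\right)}$ ($g{\left(o \right)} = -3 + \frac{\left(o + o\right) \frac{1}{o + 4}}{3} = -3 + \frac{2 o \frac{1}{4 + o}}{3} = -3 + \frac{2 o}{3 \left(4 + o\right)}$)
$\left(g{\left(\frac{3}{1 \left(-2\right) 5} \right)} + J\right)^{2} = \left(\frac{-36 - 7 \frac{3}{1 \left(-2\right) 5}}{3 \left(4 + \frac{3}{1 \left(-2\right) 5}\right)} - 2\right)^{2} = \left(\frac{-36 - 7 \frac{3}{\left(-2\right) 5}}{3 \left(4 + \frac{3}{\left(-2\right) 5}\right)} - 2\right)^{2} = \left(\frac{-36 - 7 \frac{3}{-10}}{3 \left(4 + \frac{3}{-10}\right)} - 2\right)^{2} = \left(\frac{-36 - 7 \cdot 3 \left(- \frac{1}{10}\right)}{3 \left(4 + 3 \left(- \frac{1}{10}\right)\right)} - 2\right)^{2} = \left(\frac{-36 - - \frac{21}{10}}{3 \left(4 - \frac{3}{10}\right)} - 2\right)^{2} = \left(\frac{-36 + \frac{21}{10}}{3 \cdot \frac{37}{10}} - 2\right)^{2} = \left(\frac{1}{3} \cdot \frac{10}{37} \left(- \frac{339}{10}\right) - 2\right)^{2} = \left(- \frac{113}{37} - 2\right)^{2} = \left(- \frac{187}{37}\right)^{2} = \frac{34969}{1369}$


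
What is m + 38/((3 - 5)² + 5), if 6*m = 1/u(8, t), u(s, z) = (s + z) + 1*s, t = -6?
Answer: 763/180 ≈ 4.2389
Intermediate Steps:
u(s, z) = z + 2*s (u(s, z) = (s + z) + s = z + 2*s)
m = 1/60 (m = 1/(6*(-6 + 2*8)) = 1/(6*(-6 + 16)) = (⅙)/10 = (⅙)*(⅒) = 1/60 ≈ 0.016667)
m + 38/((3 - 5)² + 5) = 1/60 + 38/((3 - 5)² + 5) = 1/60 + 38/((-2)² + 5) = 1/60 + 38/(4 + 5) = 1/60 + 38/9 = 763/180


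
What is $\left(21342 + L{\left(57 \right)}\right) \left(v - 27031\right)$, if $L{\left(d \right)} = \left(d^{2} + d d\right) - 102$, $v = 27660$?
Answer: $17447202$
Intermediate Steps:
$L{\left(d \right)} = -102 + 2 d^{2}$ ($L{\left(d \right)} = \left(d^{2} + d^{2}\right) - 102 = 2 d^{2} - 102 = -102 + 2 d^{2}$)
$\left(21342 + L{\left(57 \right)}\right) \left(v - 27031\right) = \left(21342 - \left(102 - 2 \cdot 57^{2}\right)\right) \left(27660 - 27031\right) = \left(21342 + \left(-102 + 2 \cdot 3249\right)\right) 629 = \left(21342 + \left(-102 + 6498\right)\right) 629 = \left(21342 + 6396\right) 629 = 27738 \cdot 629 = 17447202$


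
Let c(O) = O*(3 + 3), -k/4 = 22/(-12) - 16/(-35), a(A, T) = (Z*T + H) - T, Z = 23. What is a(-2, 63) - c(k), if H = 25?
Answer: 48229/35 ≈ 1378.0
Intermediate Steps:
a(A, T) = 25 + 22*T (a(A, T) = (23*T + 25) - T = (25 + 23*T) - T = 25 + 22*T)
k = 578/105 (k = -4*(22/(-12) - 16/(-35)) = -4*(22*(-1/12) - 16*(-1/35)) = -4*(-11/6 + 16/35) = -4*(-289/210) = 578/105 ≈ 5.5048)
c(O) = 6*O (c(O) = O*6 = 6*O)
a(-2, 63) - c(k) = (25 + 22*63) - 6*578/105 = (25 + 1386) - 1*1156/35 = 1411 - 1156/35 = 48229/35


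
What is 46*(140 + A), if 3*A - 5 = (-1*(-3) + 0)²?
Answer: 19964/3 ≈ 6654.7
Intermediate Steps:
A = 14/3 (A = 5/3 + (-1*(-3) + 0)²/3 = 5/3 + (3 + 0)²/3 = 5/3 + (⅓)*3² = 5/3 + (⅓)*9 = 5/3 + 3 = 14/3 ≈ 4.6667)
46*(140 + A) = 46*(140 + 14/3) = 46*(434/3) = 19964/3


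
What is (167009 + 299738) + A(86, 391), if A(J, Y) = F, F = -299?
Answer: 466448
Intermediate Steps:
A(J, Y) = -299
(167009 + 299738) + A(86, 391) = (167009 + 299738) - 299 = 466747 - 299 = 466448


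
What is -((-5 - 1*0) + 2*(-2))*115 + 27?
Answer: 1062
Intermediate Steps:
-((-5 - 1*0) + 2*(-2))*115 + 27 = -((-5 + 0) - 4)*115 + 27 = -(-5 - 4)*115 + 27 = -1*(-9)*115 + 27 = 9*115 + 27 = 1035 + 27 = 1062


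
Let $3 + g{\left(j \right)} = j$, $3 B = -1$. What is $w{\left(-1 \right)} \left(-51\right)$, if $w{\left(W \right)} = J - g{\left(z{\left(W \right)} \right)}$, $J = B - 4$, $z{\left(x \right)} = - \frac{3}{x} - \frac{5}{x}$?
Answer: $476$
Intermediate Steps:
$B = - \frac{1}{3}$ ($B = \frac{1}{3} \left(-1\right) = - \frac{1}{3} \approx -0.33333$)
$z{\left(x \right)} = - \frac{8}{x}$
$J = - \frac{13}{3}$ ($J = - \frac{1}{3} - 4 = - \frac{13}{3} \approx -4.3333$)
$g{\left(j \right)} = -3 + j$
$w{\left(W \right)} = - \frac{4}{3} + \frac{8}{W}$ ($w{\left(W \right)} = - \frac{13}{3} - \left(-3 - \frac{8}{W}\right) = - \frac{13}{3} + \left(3 + \frac{8}{W}\right) = - \frac{4}{3} + \frac{8}{W}$)
$w{\left(-1 \right)} \left(-51\right) = \left(- \frac{4}{3} + \frac{8}{-1}\right) \left(-51\right) = \left(- \frac{4}{3} + 8 \left(-1\right)\right) \left(-51\right) = \left(- \frac{4}{3} - 8\right) \left(-51\right) = \left(- \frac{28}{3}\right) \left(-51\right) = 476$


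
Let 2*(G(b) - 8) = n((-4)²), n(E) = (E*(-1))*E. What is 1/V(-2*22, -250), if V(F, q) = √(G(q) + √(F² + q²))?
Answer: √2/(2*√(-60 + √16109)) ≈ 0.086438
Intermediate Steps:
n(E) = -E² (n(E) = (-E)*E = -E²)
G(b) = -120 (G(b) = 8 + (-((-4)²)²)/2 = 8 + (-1*16²)/2 = 8 + (-1*256)/2 = 8 + (½)*(-256) = 8 - 128 = -120)
V(F, q) = √(-120 + √(F² + q²))
1/V(-2*22, -250) = 1/(√(-120 + √((-2*22)² + (-250)²))) = 1/(√(-120 + √((-44)² + 62500))) = 1/(√(-120 + √(1936 + 62500))) = 1/(√(-120 + √64436)) = 1/(√(-120 + 2*√16109)) = (-120 + 2*√16109)^(-½)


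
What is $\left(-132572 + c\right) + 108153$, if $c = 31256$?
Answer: $6837$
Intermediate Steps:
$\left(-132572 + c\right) + 108153 = \left(-132572 + 31256\right) + 108153 = -101316 + 108153 = 6837$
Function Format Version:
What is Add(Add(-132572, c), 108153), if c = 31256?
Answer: 6837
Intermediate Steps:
Add(Add(-132572, c), 108153) = Add(Add(-132572, 31256), 108153) = Add(-101316, 108153) = 6837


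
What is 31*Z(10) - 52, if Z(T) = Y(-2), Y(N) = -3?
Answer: -145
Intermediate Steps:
Z(T) = -3
31*Z(10) - 52 = 31*(-3) - 52 = -93 - 52 = -145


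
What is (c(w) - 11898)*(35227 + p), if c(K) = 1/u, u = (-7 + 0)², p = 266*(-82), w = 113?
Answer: -7820958415/49 ≈ -1.5961e+8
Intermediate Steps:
p = -21812
u = 49 (u = (-7)² = 49)
c(K) = 1/49
(c(w) - 11898)*(35227 + p) = (1/49 - 11898)*(35227 - 21812) = -583001/49*13415 = -7820958415/49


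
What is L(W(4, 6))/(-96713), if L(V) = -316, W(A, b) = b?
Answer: 316/96713 ≈ 0.0032674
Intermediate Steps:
L(W(4, 6))/(-96713) = -316/(-96713) = -316*(-1/96713) = 316/96713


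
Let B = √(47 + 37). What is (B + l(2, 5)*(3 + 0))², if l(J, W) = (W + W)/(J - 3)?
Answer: 984 - 120*√21 ≈ 434.09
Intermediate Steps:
l(J, W) = 2*W/(-3 + J) (l(J, W) = (2*W)/(-3 + J) = 2*W/(-3 + J))
B = 2*√21 (B = √84 = 2*√21 ≈ 9.1651)
(B + l(2, 5)*(3 + 0))² = (2*√21 + (2*5/(-3 + 2))*(3 + 0))² = (2*√21 + (2*5/(-1))*3)² = (2*√21 + (2*5*(-1))*3)² = (2*√21 - 10*3)² = (2*√21 - 30)² = (-30 + 2*√21)²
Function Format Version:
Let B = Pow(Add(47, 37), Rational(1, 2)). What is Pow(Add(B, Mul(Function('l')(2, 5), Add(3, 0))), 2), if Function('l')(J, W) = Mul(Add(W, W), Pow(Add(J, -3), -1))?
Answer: Add(984, Mul(-120, Pow(21, Rational(1, 2)))) ≈ 434.09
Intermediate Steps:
Function('l')(J, W) = Mul(2, W, Pow(Add(-3, J), -1)) (Function('l')(J, W) = Mul(Mul(2, W), Pow(Add(-3, J), -1)) = Mul(2, W, Pow(Add(-3, J), -1)))
B = Mul(2, Pow(21, Rational(1, 2))) (B = Pow(84, Rational(1, 2)) = Mul(2, Pow(21, Rational(1, 2))) ≈ 9.1651)
Pow(Add(B, Mul(Function('l')(2, 5), Add(3, 0))), 2) = Pow(Add(Mul(2, Pow(21, Rational(1, 2))), Mul(Mul(2, 5, Pow(Add(-3, 2), -1)), Add(3, 0))), 2) = Pow(Add(Mul(2, Pow(21, Rational(1, 2))), Mul(Mul(2, 5, Pow(-1, -1)), 3)), 2) = Pow(Add(Mul(2, Pow(21, Rational(1, 2))), Mul(Mul(2, 5, -1), 3)), 2) = Pow(Add(Mul(2, Pow(21, Rational(1, 2))), Mul(-10, 3)), 2) = Pow(Add(Mul(2, Pow(21, Rational(1, 2))), -30), 2) = Pow(Add(-30, Mul(2, Pow(21, Rational(1, 2)))), 2)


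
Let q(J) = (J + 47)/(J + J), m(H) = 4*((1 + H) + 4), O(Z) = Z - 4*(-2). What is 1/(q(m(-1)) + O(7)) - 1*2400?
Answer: -1303168/543 ≈ -2399.9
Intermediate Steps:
O(Z) = 8 + Z (O(Z) = Z + 8 = 8 + Z)
m(H) = 20 + 4*H (m(H) = 4*(5 + H) = 20 + 4*H)
q(J) = (47 + J)/(2*J) (q(J) = (47 + J)/((2*J)) = (47 + J)*(1/(2*J)) = (47 + J)/(2*J))
1/(q(m(-1)) + O(7)) - 1*2400 = 1/((47 + (20 + 4*(-1)))/(2*(20 + 4*(-1))) + (8 + 7)) - 1*2400 = 1/((47 + (20 - 4))/(2*(20 - 4)) + 15) - 2400 = 1/((1/2)*(47 + 16)/16 + 15) - 2400 = 1/((1/2)*(1/16)*63 + 15) - 2400 = 1/(63/32 + 15) - 2400 = 1/(543/32) - 2400 = 32/543 - 2400 = -1303168/543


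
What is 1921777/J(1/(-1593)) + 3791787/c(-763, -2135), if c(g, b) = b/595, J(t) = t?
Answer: -186809296800/61 ≈ -3.0624e+9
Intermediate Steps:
c(g, b) = b/595 (c(g, b) = b*(1/595) = b/595)
1921777/J(1/(-1593)) + 3791787/c(-763, -2135) = 1921777/(1/(-1593)) + 3791787/(((1/595)*(-2135))) = 1921777/(-1/1593) + 3791787/(-61/17) = 1921777*(-1593) + 3791787*(-17/61) = -3061390761 - 64460379/61 = -186809296800/61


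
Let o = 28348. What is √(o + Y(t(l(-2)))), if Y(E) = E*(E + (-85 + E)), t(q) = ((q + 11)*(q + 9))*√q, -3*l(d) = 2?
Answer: √(13458192 - 1778625*I*√6)/27 ≈ 137.6 - 21.717*I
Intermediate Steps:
l(d) = -⅔ (l(d) = -⅓*2 = -⅔)
t(q) = √q*(9 + q)*(11 + q) (t(q) = ((11 + q)*(9 + q))*√q = ((9 + q)*(11 + q))*√q = √q*(9 + q)*(11 + q))
Y(E) = E*(-85 + 2*E)
√(o + Y(t(l(-2)))) = √(28348 + (√(-⅔)*(99 + (-⅔)² + 20*(-⅔)))*(-85 + 2*(√(-⅔)*(99 + (-⅔)² + 20*(-⅔))))) = √(28348 + ((I*√6/3)*(99 + 4/9 - 40/3))*(-85 + 2*((I*√6/3)*(99 + 4/9 - 40/3)))) = √(28348 + ((I*√6/3)*(775/9))*(-85 + 2*((I*√6/3)*(775/9)))) = √(28348 + (775*I*√6/27)*(-85 + 2*(775*I*√6/27))) = √(28348 + (775*I*√6/27)*(-85 + 1550*I*√6/27)) = √(28348 + 775*I*√6*(-85 + 1550*I*√6/27)/27)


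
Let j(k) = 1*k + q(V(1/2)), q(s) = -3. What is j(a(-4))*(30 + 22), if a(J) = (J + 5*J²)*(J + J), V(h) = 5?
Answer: -31772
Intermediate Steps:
a(J) = 2*J*(J + 5*J²) (a(J) = (J + 5*J²)*(2*J) = 2*J*(J + 5*J²))
j(k) = -3 + k (j(k) = 1*k - 3 = k - 3 = -3 + k)
j(a(-4))*(30 + 22) = (-3 + (-4)²*(2 + 10*(-4)))*(30 + 22) = (-3 + 16*(2 - 40))*52 = (-3 + 16*(-38))*52 = (-3 - 608)*52 = -611*52 = -31772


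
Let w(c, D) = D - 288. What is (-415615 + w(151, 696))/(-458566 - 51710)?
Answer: 31939/39252 ≈ 0.81369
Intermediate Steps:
w(c, D) = -288 + D
(-415615 + w(151, 696))/(-458566 - 51710) = (-415615 + (-288 + 696))/(-458566 - 51710) = (-415615 + 408)/(-510276) = -415207*(-1/510276) = 31939/39252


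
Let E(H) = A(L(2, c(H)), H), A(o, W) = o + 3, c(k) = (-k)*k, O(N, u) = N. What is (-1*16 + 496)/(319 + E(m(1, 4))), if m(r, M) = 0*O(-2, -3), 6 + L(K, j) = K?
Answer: 80/53 ≈ 1.5094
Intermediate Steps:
c(k) = -k**2
L(K, j) = -6 + K
m(r, M) = 0 (m(r, M) = 0*(-2) = 0)
A(o, W) = 3 + o
E(H) = -1 (E(H) = 3 + (-6 + 2) = 3 - 4 = -1)
(-1*16 + 496)/(319 + E(m(1, 4))) = (-1*16 + 496)/(319 - 1) = (-16 + 496)/318 = 480*(1/318) = 80/53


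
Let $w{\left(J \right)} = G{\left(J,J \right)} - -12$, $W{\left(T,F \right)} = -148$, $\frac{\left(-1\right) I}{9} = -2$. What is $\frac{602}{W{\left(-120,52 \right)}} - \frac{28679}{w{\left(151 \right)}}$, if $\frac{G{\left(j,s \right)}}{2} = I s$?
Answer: $- \frac{1881047}{201576} \approx -9.3317$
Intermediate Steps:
$I = 18$ ($I = \left(-9\right) \left(-2\right) = 18$)
$G{\left(j,s \right)} = 36 s$ ($G{\left(j,s \right)} = 2 \cdot 18 s = 36 s$)
$w{\left(J \right)} = 12 + 36 J$ ($w{\left(J \right)} = 36 J - -12 = 36 J + 12 = 12 + 36 J$)
$\frac{602}{W{\left(-120,52 \right)}} - \frac{28679}{w{\left(151 \right)}} = \frac{602}{-148} - \frac{28679}{12 + 36 \cdot 151} = 602 \left(- \frac{1}{148}\right) - \frac{28679}{12 + 5436} = - \frac{301}{74} - \frac{28679}{5448} = - \frac{1881047}{201576}$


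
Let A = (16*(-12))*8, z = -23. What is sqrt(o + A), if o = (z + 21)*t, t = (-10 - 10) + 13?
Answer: I*sqrt(1522) ≈ 39.013*I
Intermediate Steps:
t = -7 (t = -20 + 13 = -7)
A = -1536 (A = -192*8 = -1536)
o = 14 (o = (-23 + 21)*(-7) = -2*(-7) = 14)
sqrt(o + A) = sqrt(14 - 1536) = sqrt(-1522) = I*sqrt(1522)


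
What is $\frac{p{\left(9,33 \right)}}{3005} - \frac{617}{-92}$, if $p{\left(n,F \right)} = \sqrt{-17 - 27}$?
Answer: $\frac{617}{92} + \frac{2 i \sqrt{11}}{3005} \approx 6.7065 + 0.0022074 i$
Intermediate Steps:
$p{\left(n,F \right)} = 2 i \sqrt{11}$ ($p{\left(n,F \right)} = \sqrt{-44} = 2 i \sqrt{11}$)
$\frac{p{\left(9,33 \right)}}{3005} - \frac{617}{-92} = \frac{2 i \sqrt{11}}{3005} - \frac{617}{-92} = 2 i \sqrt{11} \cdot \frac{1}{3005} - - \frac{617}{92} = \frac{2 i \sqrt{11}}{3005} + \frac{617}{92} = \frac{617}{92} + \frac{2 i \sqrt{11}}{3005}$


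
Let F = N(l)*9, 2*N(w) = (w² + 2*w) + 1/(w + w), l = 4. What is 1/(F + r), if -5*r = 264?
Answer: 80/4461 ≈ 0.017933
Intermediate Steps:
N(w) = w + w²/2 + 1/(4*w) (N(w) = ((w² + 2*w) + 1/(w + w))/2 = ((w² + 2*w) + 1/(2*w))/2 = (w² + 1/(2*w) + 2*w)/2 = w + w²/2 + 1/(4*w))
F = 1737/16 (F = (4 + (½)*4² + (¼)/4)*9 = (4 + (½)*16 + (¼)*(¼))*9 = (4 + 8 + 1/16)*9 = (193/16)*9 = 1737/16 ≈ 108.56)
r = -264/5 (r = -⅕*264 = -264/5 ≈ -52.800)
1/(F + r) = 1/(1737/16 - 264/5) = 1/(4461/80) = 80/4461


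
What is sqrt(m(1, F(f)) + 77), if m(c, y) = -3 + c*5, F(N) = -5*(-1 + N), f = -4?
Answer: sqrt(79) ≈ 8.8882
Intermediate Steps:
F(N) = 5 - 5*N
m(c, y) = -3 + 5*c
sqrt(m(1, F(f)) + 77) = sqrt((-3 + 5*1) + 77) = sqrt((-3 + 5) + 77) = sqrt(2 + 77) = sqrt(79)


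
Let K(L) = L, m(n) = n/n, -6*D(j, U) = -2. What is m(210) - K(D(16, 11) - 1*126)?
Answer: 380/3 ≈ 126.67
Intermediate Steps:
D(j, U) = ⅓ (D(j, U) = -⅙*(-2) = ⅓)
m(n) = 1
m(210) - K(D(16, 11) - 1*126) = 1 - (⅓ - 1*126) = 1 - (⅓ - 126) = 1 - 1*(-377/3) = 1 + 377/3 = 380/3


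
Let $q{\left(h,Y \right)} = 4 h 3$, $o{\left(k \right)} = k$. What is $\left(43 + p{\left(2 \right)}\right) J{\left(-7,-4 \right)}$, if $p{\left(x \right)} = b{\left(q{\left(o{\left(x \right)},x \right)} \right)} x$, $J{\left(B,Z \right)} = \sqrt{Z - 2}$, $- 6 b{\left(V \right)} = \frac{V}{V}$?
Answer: $\frac{128 i \sqrt{6}}{3} \approx 104.51 i$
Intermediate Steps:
$q{\left(h,Y \right)} = 12 h$
$b{\left(V \right)} = - \frac{1}{6}$ ($b{\left(V \right)} = - \frac{V \frac{1}{V}}{6} = \left(- \frac{1}{6}\right) 1 = - \frac{1}{6}$)
$J{\left(B,Z \right)} = \sqrt{-2 + Z}$
$p{\left(x \right)} = - \frac{x}{6}$
$\left(43 + p{\left(2 \right)}\right) J{\left(-7,-4 \right)} = \left(43 - \frac{1}{3}\right) \sqrt{-2 - 4} = \left(43 - \frac{1}{3}\right) \sqrt{-6} = \frac{128 i \sqrt{6}}{3}$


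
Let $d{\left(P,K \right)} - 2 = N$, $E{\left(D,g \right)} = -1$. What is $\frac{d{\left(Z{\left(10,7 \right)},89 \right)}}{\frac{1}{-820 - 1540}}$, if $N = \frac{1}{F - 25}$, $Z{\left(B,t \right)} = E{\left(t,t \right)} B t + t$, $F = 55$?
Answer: $- \frac{14396}{3} \approx -4798.7$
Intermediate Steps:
$Z{\left(B,t \right)} = t - B t$ ($Z{\left(B,t \right)} = - B t + t = t - B t$)
$N = \frac{1}{30}$ ($N = \frac{1}{55 - 25} = \frac{1}{30} \approx 0.033333$)
$d{\left(P,K \right)} = \frac{61}{30}$ ($d{\left(P,K \right)} = 2 + \frac{1}{30} = \frac{61}{30}$)
$\frac{d{\left(Z{\left(10,7 \right)},89 \right)}}{\frac{1}{-820 - 1540}} = \frac{61}{30 \frac{1}{-820 - 1540}} = \frac{61}{30 \frac{1}{-2360}} = \frac{61}{30 \left(- \frac{1}{2360}\right)} = \frac{61}{30} \left(-2360\right) = - \frac{14396}{3}$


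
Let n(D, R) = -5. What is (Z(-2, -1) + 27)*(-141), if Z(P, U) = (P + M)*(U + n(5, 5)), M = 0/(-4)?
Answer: -5499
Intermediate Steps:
M = 0 (M = 0*(-¼) = 0)
Z(P, U) = P*(-5 + U) (Z(P, U) = (P + 0)*(U - 5) = P*(-5 + U))
(Z(-2, -1) + 27)*(-141) = (-2*(-5 - 1) + 27)*(-141) = (-2*(-6) + 27)*(-141) = (12 + 27)*(-141) = 39*(-141) = -5499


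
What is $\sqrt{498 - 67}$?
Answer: $\sqrt{431} \approx 20.761$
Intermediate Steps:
$\sqrt{498 - 67} = \sqrt{431}$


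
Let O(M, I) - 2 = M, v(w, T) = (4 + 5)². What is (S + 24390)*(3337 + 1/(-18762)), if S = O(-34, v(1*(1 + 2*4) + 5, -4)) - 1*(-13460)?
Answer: 394623222279/3127 ≈ 1.2620e+8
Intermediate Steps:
v(w, T) = 81 (v(w, T) = 9² = 81)
O(M, I) = 2 + M
S = 13428 (S = (2 - 34) - 1*(-13460) = -32 + 13460 = 13428)
(S + 24390)*(3337 + 1/(-18762)) = (13428 + 24390)*(3337 + 1/(-18762)) = 37818*(3337 - 1/18762) = 37818*(62608793/18762) = 394623222279/3127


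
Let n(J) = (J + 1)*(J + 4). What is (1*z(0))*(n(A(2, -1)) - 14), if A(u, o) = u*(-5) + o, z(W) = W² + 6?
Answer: 336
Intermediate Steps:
z(W) = 6 + W²
A(u, o) = o - 5*u (A(u, o) = -5*u + o = o - 5*u)
n(J) = (1 + J)*(4 + J)
(1*z(0))*(n(A(2, -1)) - 14) = (1*(6 + 0²))*((4 + (-1 - 5*2)² + 5*(-1 - 5*2)) - 14) = (1*(6 + 0))*((4 + (-1 - 10)² + 5*(-1 - 10)) - 14) = (1*6)*((4 + (-11)² + 5*(-11)) - 14) = 6*((4 + 121 - 55) - 14) = 6*(70 - 14) = 6*56 = 336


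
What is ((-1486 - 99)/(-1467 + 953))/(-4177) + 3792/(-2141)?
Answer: -8144734061/4596679898 ≈ -1.7719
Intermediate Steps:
((-1486 - 99)/(-1467 + 953))/(-4177) + 3792/(-2141) = -1585/(-514)*(-1/4177) + 3792*(-1/2141) = -1585*(-1/514)*(-1/4177) - 3792/2141 = (1585/514)*(-1/4177) - 3792/2141 = -1585/2146978 - 3792/2141 = -8144734061/4596679898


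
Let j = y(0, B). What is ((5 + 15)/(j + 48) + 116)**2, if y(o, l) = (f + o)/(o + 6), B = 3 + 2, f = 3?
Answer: 127509264/9409 ≈ 13552.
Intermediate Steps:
B = 5
y(o, l) = (3 + o)/(6 + o) (y(o, l) = (3 + o)/(o + 6) = (3 + o)/(6 + o))
j = 1/2 (j = (3 + 0)/(6 + 0) = 3/6 = (1/6)*3 = 1/2 ≈ 0.50000)
((5 + 15)/(j + 48) + 116)**2 = ((5 + 15)/(1/2 + 48) + 116)**2 = (20/(97/2) + 116)**2 = (20*(2/97) + 116)**2 = (40/97 + 116)**2 = (11292/97)**2 = 127509264/9409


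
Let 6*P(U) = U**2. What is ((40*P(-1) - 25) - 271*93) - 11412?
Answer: -109900/3 ≈ -36633.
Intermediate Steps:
P(U) = U**2/6
((40*P(-1) - 25) - 271*93) - 11412 = ((40*((1/6)*(-1)**2) - 25) - 271*93) - 11412 = ((40*((1/6)*1) - 25) - 25203) - 11412 = ((40*(1/6) - 25) - 25203) - 11412 = ((20/3 - 25) - 25203) - 11412 = (-55/3 - 25203) - 11412 = -75664/3 - 11412 = -109900/3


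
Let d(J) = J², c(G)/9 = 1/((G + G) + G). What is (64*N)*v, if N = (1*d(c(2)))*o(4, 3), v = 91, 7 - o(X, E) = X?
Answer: 39312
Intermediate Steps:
o(X, E) = 7 - X
c(G) = 3/G (c(G) = 9/((G + G) + G) = 9/(2*G + G) = 9/((3*G)) = 9*(1/(3*G)) = 3/G)
N = 27/4 (N = (1*(3/2)²)*(7 - 1*4) = (1*(3*(½))²)*(7 - 4) = (1*(3/2)²)*3 = (1*(9/4))*3 = (9/4)*3 = 27/4 ≈ 6.7500)
(64*N)*v = (64*(27/4))*91 = 432*91 = 39312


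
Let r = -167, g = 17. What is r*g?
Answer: -2839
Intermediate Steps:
r*g = -167*17 = -2839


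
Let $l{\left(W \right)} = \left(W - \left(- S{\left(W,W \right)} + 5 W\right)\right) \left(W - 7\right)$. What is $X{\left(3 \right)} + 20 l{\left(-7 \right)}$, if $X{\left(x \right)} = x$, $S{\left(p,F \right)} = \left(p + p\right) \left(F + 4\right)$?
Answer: $-19597$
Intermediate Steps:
$S{\left(p,F \right)} = 2 p \left(4 + F\right)$
$l{\left(W \right)} = \left(-7 + W\right) \left(- 4 W + 2 W \left(4 + W\right)\right)$ ($l{\left(W \right)} = \left(W + \left(2 W \left(4 + W\right) - 5 W\right)\right) \left(W - 7\right) = \left(W + \left(- 5 W + 2 W \left(4 + W\right)\right)\right) \left(-7 + W\right) = \left(- 4 W + 2 W \left(4 + W\right)\right) \left(-7 + W\right) = \left(-7 + W\right) \left(- 4 W + 2 W \left(4 + W\right)\right)$)
$X{\left(3 \right)} + 20 l{\left(-7 \right)} = 3 + 20 \cdot 2 \left(-7\right) \left(-14 + \left(-7\right)^{2} - -35\right) = 3 + 20 \cdot 2 \left(-7\right) \left(-14 + 49 + 35\right) = 3 + 20 \cdot 2 \left(-7\right) 70 = 3 + 20 \left(-980\right) = 3 - 19600 = -19597$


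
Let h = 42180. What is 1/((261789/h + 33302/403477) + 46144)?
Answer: 5672886620/261805357032851 ≈ 2.1668e-5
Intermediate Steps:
1/((261789/h + 33302/403477) + 46144) = 1/((261789/42180 + 33302/403477) + 46144) = 1/((261789*(1/42180) + 33302*(1/403477)) + 46144) = 1/((87263/14060 + 33302/403477) + 46144) = 1/(35676839571/5672886620 + 46144) = 1/(261805357032851/5672886620) = 5672886620/261805357032851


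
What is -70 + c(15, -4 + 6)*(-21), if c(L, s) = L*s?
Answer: -700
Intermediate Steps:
-70 + c(15, -4 + 6)*(-21) = -70 + (15*(-4 + 6))*(-21) = -70 + (15*2)*(-21) = -70 + 30*(-21) = -70 - 630 = -700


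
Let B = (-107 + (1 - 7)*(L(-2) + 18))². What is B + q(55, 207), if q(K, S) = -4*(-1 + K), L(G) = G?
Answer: 40993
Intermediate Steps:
q(K, S) = 4 - 4*K
B = 41209 (B = (-107 + (1 - 7)*(-2 + 18))² = (-107 - 6*16)² = (-107 - 96)² = (-203)² = 41209)
B + q(55, 207) = 41209 + (4 - 4*55) = 41209 + (4 - 220) = 41209 - 216 = 40993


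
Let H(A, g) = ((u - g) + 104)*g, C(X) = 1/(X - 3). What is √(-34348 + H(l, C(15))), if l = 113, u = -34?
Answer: I*√4945273/12 ≈ 185.32*I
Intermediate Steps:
C(X) = 1/(-3 + X)
H(A, g) = g*(70 - g) (H(A, g) = ((-34 - g) + 104)*g = (70 - g)*g = g*(70 - g))
√(-34348 + H(l, C(15))) = √(-34348 + (70 - 1/(-3 + 15))/(-3 + 15)) = √(-34348 + (70 - 1/12)/12) = √(-34348 + (1/12)*(839/12)) = √(-34348 + 839/144) = √(-4945273/144) = I*√4945273/12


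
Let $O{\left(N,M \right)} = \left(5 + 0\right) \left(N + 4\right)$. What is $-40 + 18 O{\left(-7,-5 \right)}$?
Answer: $-310$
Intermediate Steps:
$O{\left(N,M \right)} = 20 + 5 N$ ($O{\left(N,M \right)} = 5 \left(4 + N\right) = 20 + 5 N$)
$-40 + 18 O{\left(-7,-5 \right)} = -40 + 18 \left(20 + 5 \left(-7\right)\right) = -40 + 18 \left(20 - 35\right) = -40 + 18 \left(-15\right) = -40 - 270 = -310$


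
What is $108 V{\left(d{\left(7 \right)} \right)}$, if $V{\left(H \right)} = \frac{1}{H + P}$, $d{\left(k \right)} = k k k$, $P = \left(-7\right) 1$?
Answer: $\frac{9}{28} \approx 0.32143$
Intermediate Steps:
$P = -7$
$d{\left(k \right)} = k^{3}$ ($d{\left(k \right)} = k^{2} k = k^{3}$)
$V{\left(H \right)} = \frac{1}{-7 + H}$ ($V{\left(H \right)} = \frac{1}{H - 7} = \frac{1}{-7 + H}$)
$108 V{\left(d{\left(7 \right)} \right)} = \frac{108}{-7 + 7^{3}} = \frac{108}{-7 + 343} = \frac{108}{336} = 108 \cdot \frac{1}{336} = \frac{9}{28}$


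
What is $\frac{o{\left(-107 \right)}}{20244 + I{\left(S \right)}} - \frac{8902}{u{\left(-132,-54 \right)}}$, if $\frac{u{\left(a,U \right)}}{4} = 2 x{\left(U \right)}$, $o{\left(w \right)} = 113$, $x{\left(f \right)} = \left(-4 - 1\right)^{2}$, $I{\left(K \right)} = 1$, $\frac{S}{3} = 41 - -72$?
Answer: $- \frac{18019839}{404900} \approx -44.504$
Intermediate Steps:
$S = 339$ ($S = 3 \left(41 - -72\right) = 3 \left(41 + 72\right) = 3 \cdot 113 = 339$)
$x{\left(f \right)} = 25$ ($x{\left(f \right)} = \left(-5\right)^{2} = 25$)
$u{\left(a,U \right)} = 200$ ($u{\left(a,U \right)} = 4 \cdot 2 \cdot 25 = 4 \cdot 50 = 200$)
$\frac{o{\left(-107 \right)}}{20244 + I{\left(S \right)}} - \frac{8902}{u{\left(-132,-54 \right)}} = \frac{113}{20244 + 1} - \frac{8902}{200} = \frac{113}{20245} - \frac{4451}{100} = - \frac{18019839}{404900}$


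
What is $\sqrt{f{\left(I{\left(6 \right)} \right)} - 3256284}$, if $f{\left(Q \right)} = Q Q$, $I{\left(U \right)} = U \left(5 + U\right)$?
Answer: $2 i \sqrt{812982} \approx 1803.3 i$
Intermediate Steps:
$f{\left(Q \right)} = Q^{2}$
$\sqrt{f{\left(I{\left(6 \right)} \right)} - 3256284} = \sqrt{\left(6 \left(5 + 6\right)\right)^{2} - 3256284} = \sqrt{\left(6 \cdot 11\right)^{2} - 3256284} = \sqrt{66^{2} - 3256284} = \sqrt{4356 - 3256284} = \sqrt{-3251928} = 2 i \sqrt{812982}$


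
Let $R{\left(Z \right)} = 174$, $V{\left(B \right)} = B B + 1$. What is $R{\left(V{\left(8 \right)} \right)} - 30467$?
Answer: $-30293$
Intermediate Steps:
$V{\left(B \right)} = 1 + B^{2}$ ($V{\left(B \right)} = B^{2} + 1 = 1 + B^{2}$)
$R{\left(V{\left(8 \right)} \right)} - 30467 = 174 - 30467 = -30293$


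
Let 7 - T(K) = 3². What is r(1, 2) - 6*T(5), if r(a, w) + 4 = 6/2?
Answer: 11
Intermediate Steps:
r(a, w) = -1 (r(a, w) = -4 + 6/2 = -4 + 6*(½) = -4 + 3 = -1)
T(K) = -2 (T(K) = 7 - 1*3² = 7 - 1*9 = 7 - 9 = -2)
r(1, 2) - 6*T(5) = -1 - 6*(-2) = -1 + 12 = 11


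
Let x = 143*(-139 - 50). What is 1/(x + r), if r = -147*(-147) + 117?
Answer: -1/5301 ≈ -0.00018864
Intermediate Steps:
x = -27027 (x = 143*(-189) = -27027)
r = 21726 (r = 21609 + 117 = 21726)
1/(x + r) = 1/(-27027 + 21726) = 1/(-5301) = -1/5301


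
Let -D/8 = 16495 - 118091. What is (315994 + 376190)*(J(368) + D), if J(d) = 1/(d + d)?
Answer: 51757820575227/92 ≈ 5.6259e+11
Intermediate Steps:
D = 812768 (D = -8*(16495 - 118091) = -8*(-101596) = 812768)
J(d) = 1/(2*d)
(315994 + 376190)*(J(368) + D) = (315994 + 376190)*((1/2)/368 + 812768) = 692184*((1/2)*(1/368) + 812768) = 692184*(1/736 + 812768) = 692184*(598197249/736) = 51757820575227/92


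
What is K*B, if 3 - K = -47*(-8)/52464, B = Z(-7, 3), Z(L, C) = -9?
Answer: -58881/2186 ≈ -26.935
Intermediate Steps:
B = -9
K = 19627/6558 (K = 3 - (-47*(-8))/52464 = 3 - 376/52464 = 3 - 1*47/6558 = 3 - 47/6558 = 19627/6558 ≈ 2.9928)
K*B = (19627/6558)*(-9) = -58881/2186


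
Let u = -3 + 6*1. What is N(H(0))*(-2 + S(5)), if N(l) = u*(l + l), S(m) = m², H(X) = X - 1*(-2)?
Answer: 276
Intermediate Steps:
H(X) = 2 + X (H(X) = X + 2 = 2 + X)
u = 3 (u = -3 + 6 = 3)
N(l) = 6*l (N(l) = 3*(l + l) = 3*(2*l) = 6*l)
N(H(0))*(-2 + S(5)) = (6*(2 + 0))*(-2 + 5²) = (6*2)*(-2 + 25) = 12*23 = 276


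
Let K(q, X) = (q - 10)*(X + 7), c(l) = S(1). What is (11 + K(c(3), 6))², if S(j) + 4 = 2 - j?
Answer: 24964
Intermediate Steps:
S(j) = -2 - j (S(j) = -4 + (2 - j) = -2 - j)
c(l) = -3 (c(l) = -2 - 1*1 = -2 - 1 = -3)
K(q, X) = (-10 + q)*(7 + X)
(11 + K(c(3), 6))² = (11 + (-70 - 10*6 + 7*(-3) + 6*(-3)))² = (11 + (-70 - 60 - 21 - 18))² = (11 - 169)² = (-158)² = 24964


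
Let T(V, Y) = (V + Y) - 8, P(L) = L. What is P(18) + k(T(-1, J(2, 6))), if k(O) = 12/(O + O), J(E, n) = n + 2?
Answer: 12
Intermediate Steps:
J(E, n) = 2 + n
T(V, Y) = -8 + V + Y
k(O) = 6/O (k(O) = 12/(2*O) = (1/(2*O))*12 = 6/O)
P(18) + k(T(-1, J(2, 6))) = 18 + 6/(-8 - 1 + (2 + 6)) = 18 + 6/(-8 - 1 + 8) = 18 + 6/(-1) = 18 + 6*(-1) = 18 - 6 = 12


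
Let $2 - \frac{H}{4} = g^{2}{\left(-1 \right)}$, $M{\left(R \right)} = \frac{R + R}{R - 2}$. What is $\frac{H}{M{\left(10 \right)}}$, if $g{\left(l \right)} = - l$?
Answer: $\frac{8}{5} \approx 1.6$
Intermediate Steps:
$M{\left(R \right)} = \frac{2 R}{-2 + R}$
$H = 4$ ($H = 8 - 4 \left(\left(-1\right) \left(-1\right)\right)^{2} = 8 - 4 \cdot 1^{2} = 8 - 4 = 4$)
$\frac{H}{M{\left(10 \right)}} = \frac{1}{2 \cdot 10 \frac{1}{-2 + 10}} \cdot 4 = \frac{1}{2 \cdot 10 \cdot \frac{1}{8}} \cdot 4 = \frac{1}{\frac{5}{2}} \cdot 4 = \frac{2}{5} \cdot 4 = \frac{8}{5}$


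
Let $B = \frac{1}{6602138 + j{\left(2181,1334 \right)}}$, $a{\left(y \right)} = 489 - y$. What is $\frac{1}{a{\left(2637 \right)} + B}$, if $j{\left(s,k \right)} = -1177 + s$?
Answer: $- \frac{6603142}{14183549015} \approx -0.00046555$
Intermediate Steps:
$B = \frac{1}{6603142}$ ($B = \frac{1}{6602138 + \left(-1177 + 2181\right)} = \frac{1}{6602138 + 1004} = \frac{1}{6603142} \approx 1.5144 \cdot 10^{-7}$)
$\frac{1}{a{\left(2637 \right)} + B} = \frac{1}{\left(489 - 2637\right) + \frac{1}{6603142}} = \frac{1}{-2148 + \frac{1}{6603142}} = \frac{1}{- \frac{14183549015}{6603142}} = - \frac{6603142}{14183549015}$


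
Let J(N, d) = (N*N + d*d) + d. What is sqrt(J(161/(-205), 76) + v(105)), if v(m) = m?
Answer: sqrt(250368846)/205 ≈ 77.186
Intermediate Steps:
J(N, d) = d + N**2 + d**2 (J(N, d) = (N**2 + d**2) + d = d + N**2 + d**2)
sqrt(J(161/(-205), 76) + v(105)) = sqrt((76 + (161/(-205))**2 + 76**2) + 105) = sqrt((76 + (161*(-1/205))**2 + 5776) + 105) = sqrt((76 + (-161/205)**2 + 5776) + 105) = sqrt((76 + 25921/42025 + 5776) + 105) = sqrt(245956221/42025 + 105) = sqrt(250368846/42025) = sqrt(250368846)/205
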